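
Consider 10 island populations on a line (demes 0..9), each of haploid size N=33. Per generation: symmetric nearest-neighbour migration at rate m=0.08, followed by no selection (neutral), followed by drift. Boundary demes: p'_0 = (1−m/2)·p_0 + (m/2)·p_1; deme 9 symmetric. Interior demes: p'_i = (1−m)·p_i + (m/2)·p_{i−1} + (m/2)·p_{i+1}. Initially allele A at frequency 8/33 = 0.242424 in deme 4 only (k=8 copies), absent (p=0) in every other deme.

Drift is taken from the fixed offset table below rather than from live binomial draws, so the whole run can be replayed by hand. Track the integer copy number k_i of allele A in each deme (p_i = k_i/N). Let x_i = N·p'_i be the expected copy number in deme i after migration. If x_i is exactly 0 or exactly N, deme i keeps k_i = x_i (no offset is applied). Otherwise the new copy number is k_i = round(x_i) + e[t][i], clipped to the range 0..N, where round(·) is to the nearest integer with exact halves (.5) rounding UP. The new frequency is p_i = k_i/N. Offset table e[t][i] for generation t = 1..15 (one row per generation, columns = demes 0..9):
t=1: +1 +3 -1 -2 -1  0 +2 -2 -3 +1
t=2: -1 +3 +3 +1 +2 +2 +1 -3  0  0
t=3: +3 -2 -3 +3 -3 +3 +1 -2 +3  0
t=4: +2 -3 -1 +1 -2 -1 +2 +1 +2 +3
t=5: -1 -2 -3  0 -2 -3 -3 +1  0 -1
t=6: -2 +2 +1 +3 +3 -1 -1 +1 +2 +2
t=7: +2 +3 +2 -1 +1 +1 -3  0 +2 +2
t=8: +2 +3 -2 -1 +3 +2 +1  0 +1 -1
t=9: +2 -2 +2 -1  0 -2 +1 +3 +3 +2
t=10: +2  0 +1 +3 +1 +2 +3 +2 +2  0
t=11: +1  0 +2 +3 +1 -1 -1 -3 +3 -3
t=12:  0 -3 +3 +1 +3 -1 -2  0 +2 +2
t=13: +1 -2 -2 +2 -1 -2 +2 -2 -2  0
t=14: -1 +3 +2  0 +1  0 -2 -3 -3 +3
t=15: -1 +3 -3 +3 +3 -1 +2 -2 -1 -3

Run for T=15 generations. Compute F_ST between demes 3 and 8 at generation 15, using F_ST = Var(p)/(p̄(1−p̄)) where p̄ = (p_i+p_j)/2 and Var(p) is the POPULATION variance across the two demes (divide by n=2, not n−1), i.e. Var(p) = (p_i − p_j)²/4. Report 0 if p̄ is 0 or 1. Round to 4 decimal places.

t=0: k=[0 0 0 0 8 0 0 0 0 0]
t=1: x=[0.0000 0.0000 0.0000 0.3200 7.3600 0.3200 0.0000 0.0000 0.0000 0.0000] k=[0 0 0 0 6 0 0 0 0 0]
t=2: x=[0.0000 0.0000 0.0000 0.2400 5.5200 0.2400 0.0000 0.0000 0.0000 0.0000] k=[0 0 0 1 8 2 0 0 0 0]
t=3: x=[0.0000 0.0000 0.0400 1.2400 7.4800 2.1600 0.0800 0.0000 0.0000 0.0000] k=[0 0 0 4 4 5 1 0 0 0]
t=4: x=[0.0000 0.0000 0.1600 3.8400 4.0400 4.8000 1.1200 0.0400 0.0000 0.0000] k=[0 0 0 5 2 4 3 1 0 0]
t=5: x=[0.0000 0.0000 0.2000 4.6800 2.2000 3.8800 2.9600 1.0400 0.0400 0.0000] k=[0 0 0 5 0 1 0 2 0 0]
t=6: x=[0.0000 0.0000 0.2000 4.6000 0.2400 0.9200 0.1200 1.8400 0.0800 0.0000] k=[0 0 1 8 3 0 0 3 2 0]
t=7: x=[0.0000 0.0400 1.2400 7.5200 3.0800 0.1200 0.1200 2.8400 1.9600 0.0800] k=[0 3 3 7 4 1 0 3 4 2]
t=8: x=[0.1200 2.8800 3.1600 6.7200 4.0000 1.0800 0.1600 2.9200 3.8800 2.0800] k=[2 6 1 6 7 3 1 3 5 1]
t=9: x=[2.1600 5.6400 1.4000 5.8400 6.8000 3.0800 1.1600 3.0000 4.7600 1.1600] k=[4 4 3 5 7 1 2 6 8 3]
t=10: x=[4.0000 3.9600 3.1200 5.0000 6.6800 1.2800 2.1200 5.9200 7.7200 3.2000] k=[6 4 4 8 8 3 5 8 10 3]
t=11: x=[5.9200 4.0800 4.1600 7.8400 7.8000 3.2800 5.0400 7.9600 9.6400 3.2800] k=[7 4 6 11 9 2 4 5 13 0]
t=12: x=[6.8800 4.2000 6.1200 10.7200 8.8000 2.3600 3.9600 5.2800 12.1600 0.5200] k=[7 1 9 12 12 1 2 5 14 3]
t=13: x=[6.7600 1.5600 8.8000 11.8800 11.5600 1.4800 2.0800 5.2400 13.2000 3.4400] k=[8 0 7 14 11 0 4 3 11 3]
t=14: x=[7.6800 0.6000 7.0000 13.6000 10.6800 0.6000 3.8000 3.3600 10.3600 3.3200] k=[7 4 9 14 12 1 2 0 7 6]
t=15: x=[6.8800 4.3200 9.0000 13.7200 11.6400 1.4800 1.8800 0.3600 6.6800 6.0400] k=[6 7 6 17 15 0 4 0 6 3]

0.1223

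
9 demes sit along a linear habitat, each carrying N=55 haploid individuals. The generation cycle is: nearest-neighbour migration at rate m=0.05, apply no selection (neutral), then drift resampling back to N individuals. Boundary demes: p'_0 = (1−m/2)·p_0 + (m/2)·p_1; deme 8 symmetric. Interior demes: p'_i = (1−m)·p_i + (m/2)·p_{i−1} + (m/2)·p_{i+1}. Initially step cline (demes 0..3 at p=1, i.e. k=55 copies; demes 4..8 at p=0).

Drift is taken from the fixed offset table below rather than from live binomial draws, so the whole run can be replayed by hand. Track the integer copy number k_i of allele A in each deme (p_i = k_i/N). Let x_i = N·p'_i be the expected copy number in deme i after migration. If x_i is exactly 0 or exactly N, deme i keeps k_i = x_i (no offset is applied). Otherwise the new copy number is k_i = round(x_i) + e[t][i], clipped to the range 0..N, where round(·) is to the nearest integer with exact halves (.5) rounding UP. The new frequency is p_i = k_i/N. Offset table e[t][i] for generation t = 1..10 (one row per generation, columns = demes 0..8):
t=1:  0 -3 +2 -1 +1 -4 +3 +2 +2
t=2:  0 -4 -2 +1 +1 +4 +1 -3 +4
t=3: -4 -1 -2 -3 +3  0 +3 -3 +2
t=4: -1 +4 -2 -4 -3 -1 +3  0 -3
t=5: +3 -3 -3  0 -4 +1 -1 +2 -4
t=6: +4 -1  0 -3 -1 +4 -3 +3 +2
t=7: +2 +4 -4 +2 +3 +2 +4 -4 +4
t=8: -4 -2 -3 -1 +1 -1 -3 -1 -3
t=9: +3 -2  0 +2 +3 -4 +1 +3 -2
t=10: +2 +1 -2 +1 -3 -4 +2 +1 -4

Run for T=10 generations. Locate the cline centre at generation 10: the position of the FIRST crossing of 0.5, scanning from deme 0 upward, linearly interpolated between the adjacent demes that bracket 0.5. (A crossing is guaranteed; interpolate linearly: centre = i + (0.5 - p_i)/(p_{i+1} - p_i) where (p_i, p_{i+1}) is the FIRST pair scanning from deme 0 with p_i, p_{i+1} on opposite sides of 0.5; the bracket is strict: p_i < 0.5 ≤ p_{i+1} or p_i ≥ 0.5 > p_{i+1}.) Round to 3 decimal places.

3.397

t=0: k=[55 55 55 55 0 0 0 0 0]
t=1: x=[55.0000 55.0000 55.0000 53.6250 1.3750 0.0000 0.0000 0.0000 0.0000] k=[55 55 55 53 2 0 0 0 0]
t=2: x=[55.0000 55.0000 54.9500 51.7750 3.2250 0.0500 0.0000 0.0000 0.0000] k=[55 55 53 53 4 4 0 0 0]
t=3: x=[55.0000 54.9500 53.0500 51.7750 5.2250 3.9000 0.1000 0.0000 0.0000] k=[55 54 51 49 8 4 3 0 0]
t=4: x=[54.9750 53.9500 51.0250 48.0250 8.9250 4.0750 2.9500 0.0750 0.0000] k=[54 55 49 44 6 3 6 0 0]
t=5: x=[54.0250 54.8250 49.0250 43.1750 6.8750 3.1500 5.7750 0.1500 0.0000] k=[55 52 46 43 3 4 5 2 0]
t=6: x=[54.9250 51.9250 46.0750 42.0750 4.0250 4.0000 4.9000 2.0250 0.0500] k=[55 51 46 39 3 8 2 5 2]
t=7: x=[54.9000 50.9750 45.9500 38.2750 4.0250 7.7250 2.2250 4.8500 2.0750] k=[55 55 42 40 7 10 6 1 6]
t=8: x=[55.0000 54.6750 42.2750 39.2250 7.9000 9.8250 5.9750 1.2500 5.8750] k=[55 53 39 38 9 9 3 0 3]
t=9: x=[54.9500 52.7000 39.3250 37.3000 9.7250 8.8500 3.0750 0.1500 2.9250] k=[55 51 39 39 13 5 4 3 1]
t=10: x=[54.9000 50.8000 39.3000 38.3500 13.4500 5.1750 4.0000 2.9750 1.0500] k=[55 52 37 39 10 1 6 4 0]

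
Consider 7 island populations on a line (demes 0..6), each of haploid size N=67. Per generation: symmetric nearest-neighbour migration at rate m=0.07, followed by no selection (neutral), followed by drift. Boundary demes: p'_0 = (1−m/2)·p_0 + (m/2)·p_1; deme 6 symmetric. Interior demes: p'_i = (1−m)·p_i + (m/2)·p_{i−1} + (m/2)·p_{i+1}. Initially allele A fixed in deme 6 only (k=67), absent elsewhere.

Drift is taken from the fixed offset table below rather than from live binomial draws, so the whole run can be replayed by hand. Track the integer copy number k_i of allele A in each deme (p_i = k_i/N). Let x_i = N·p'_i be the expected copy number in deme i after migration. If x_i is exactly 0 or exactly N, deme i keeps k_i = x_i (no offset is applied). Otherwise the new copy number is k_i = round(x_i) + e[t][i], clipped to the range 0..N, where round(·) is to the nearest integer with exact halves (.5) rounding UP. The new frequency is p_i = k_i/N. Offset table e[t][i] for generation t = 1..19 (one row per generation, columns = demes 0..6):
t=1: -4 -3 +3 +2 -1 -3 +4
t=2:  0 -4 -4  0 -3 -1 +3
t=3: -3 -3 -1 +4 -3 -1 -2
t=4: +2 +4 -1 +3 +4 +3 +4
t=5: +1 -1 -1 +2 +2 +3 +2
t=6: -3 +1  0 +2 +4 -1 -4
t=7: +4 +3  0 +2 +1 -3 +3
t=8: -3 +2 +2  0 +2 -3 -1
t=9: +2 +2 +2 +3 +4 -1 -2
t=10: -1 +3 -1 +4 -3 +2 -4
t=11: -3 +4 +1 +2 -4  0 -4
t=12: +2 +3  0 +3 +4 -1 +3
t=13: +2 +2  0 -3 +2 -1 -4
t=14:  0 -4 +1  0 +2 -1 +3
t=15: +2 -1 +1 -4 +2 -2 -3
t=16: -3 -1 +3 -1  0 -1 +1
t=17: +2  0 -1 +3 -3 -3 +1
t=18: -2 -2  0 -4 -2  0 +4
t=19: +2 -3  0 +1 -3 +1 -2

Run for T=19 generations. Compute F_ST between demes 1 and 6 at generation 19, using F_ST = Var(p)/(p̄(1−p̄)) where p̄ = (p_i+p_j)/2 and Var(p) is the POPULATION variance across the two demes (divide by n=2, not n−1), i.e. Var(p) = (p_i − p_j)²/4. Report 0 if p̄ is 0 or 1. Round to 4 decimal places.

0.3695

t=0: k=[0 0 0 0 0 0 67]
t=1: x=[0.0000 0.0000 0.0000 0.0000 0.0000 2.3450 64.6550] k=[0 0 0 0 0 0 67]
t=2: x=[0.0000 0.0000 0.0000 0.0000 0.0000 2.3450 64.6550] k=[0 0 0 0 0 1 67]
t=3: x=[0.0000 0.0000 0.0000 0.0000 0.0350 3.2750 64.6900] k=[0 0 0 0 0 2 63]
t=4: x=[0.0000 0.0000 0.0000 0.0000 0.0700 4.0650 60.8650] k=[0 0 0 0 4 7 65]
t=5: x=[0.0000 0.0000 0.0000 0.1400 3.9650 8.9250 62.9700] k=[0 0 0 2 6 12 65]
t=6: x=[0.0000 0.0000 0.0700 2.0700 6.0700 13.6450 63.1450] k=[0 0 0 4 10 13 59]
t=7: x=[0.0000 0.0000 0.1400 4.0700 9.8950 14.5050 57.3900] k=[0 0 0 6 11 12 60]
t=8: x=[0.0000 0.0000 0.2100 5.9650 10.8600 13.6450 58.3200] k=[0 0 2 6 13 11 57]
t=9: x=[0.0000 0.0700 2.0700 6.1050 12.6850 12.6800 55.3900] k=[0 2 4 9 17 12 53]
t=10: x=[0.0700 2.0000 4.1050 9.1050 16.5450 13.6100 51.5650] k=[0 5 3 13 14 16 48]
t=11: x=[0.1750 4.7550 3.4200 12.6850 14.0350 17.0500 46.8800] k=[0 9 4 15 10 17 43]
t=12: x=[0.3150 8.5100 4.5600 14.4400 10.4200 17.6650 42.0900] k=[2 12 5 17 14 17 45]
t=13: x=[2.3500 11.4050 5.6650 16.4750 14.2100 17.8750 44.0200] k=[4 13 6 13 16 17 40]
t=14: x=[4.3150 12.4400 6.4900 12.8600 15.9300 17.7700 39.1950] k=[4 8 7 13 18 17 42]
t=15: x=[4.1400 7.8250 7.2450 12.9650 17.7900 17.9100 41.1250] k=[6 7 8 9 20 16 38]
t=16: x=[6.0350 7.0000 8.0000 9.3500 19.4750 16.9100 37.2300] k=[3 6 11 8 19 16 38]
t=17: x=[3.1050 6.0700 10.7200 8.4900 18.5100 16.8750 37.2300] k=[5 6 10 11 16 14 38]
t=18: x=[5.0350 6.1050 9.8950 11.1400 15.7550 14.9100 37.1600] k=[3 4 10 7 14 15 41]
t=19: x=[3.0350 4.1750 9.6850 7.3500 13.7900 15.8750 40.0900] k=[5 1 10 8 11 17 38]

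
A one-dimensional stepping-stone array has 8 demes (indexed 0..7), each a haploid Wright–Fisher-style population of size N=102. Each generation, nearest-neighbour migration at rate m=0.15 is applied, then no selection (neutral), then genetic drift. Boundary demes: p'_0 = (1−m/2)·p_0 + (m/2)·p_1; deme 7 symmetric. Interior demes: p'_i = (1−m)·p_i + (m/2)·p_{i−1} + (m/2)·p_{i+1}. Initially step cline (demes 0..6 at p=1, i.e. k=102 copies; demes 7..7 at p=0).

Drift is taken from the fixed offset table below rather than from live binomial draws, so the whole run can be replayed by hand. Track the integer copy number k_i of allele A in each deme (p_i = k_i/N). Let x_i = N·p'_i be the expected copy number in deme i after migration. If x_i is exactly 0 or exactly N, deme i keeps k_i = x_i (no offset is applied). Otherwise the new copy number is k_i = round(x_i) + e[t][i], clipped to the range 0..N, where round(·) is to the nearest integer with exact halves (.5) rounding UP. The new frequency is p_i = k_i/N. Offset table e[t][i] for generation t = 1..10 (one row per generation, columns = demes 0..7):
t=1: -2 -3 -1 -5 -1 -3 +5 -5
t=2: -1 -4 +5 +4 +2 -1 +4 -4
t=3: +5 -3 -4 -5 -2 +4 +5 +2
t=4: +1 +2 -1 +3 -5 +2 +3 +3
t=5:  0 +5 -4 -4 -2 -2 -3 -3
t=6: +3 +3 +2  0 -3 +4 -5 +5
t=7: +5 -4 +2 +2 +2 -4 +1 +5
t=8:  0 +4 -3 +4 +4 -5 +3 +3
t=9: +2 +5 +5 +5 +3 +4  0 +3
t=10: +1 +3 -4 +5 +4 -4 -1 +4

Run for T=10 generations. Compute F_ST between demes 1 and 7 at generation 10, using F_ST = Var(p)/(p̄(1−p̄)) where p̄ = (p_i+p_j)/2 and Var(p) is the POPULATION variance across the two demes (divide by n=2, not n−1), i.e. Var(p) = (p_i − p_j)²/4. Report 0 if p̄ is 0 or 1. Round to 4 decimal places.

0.2593

t=0: k=[102 102 102 102 102 102 102 0]
t=1: x=[102.0000 102.0000 102.0000 102.0000 102.0000 102.0000 94.3500 7.6500] k=[102 102 102 102 102 102 99 3]
t=2: x=[102.0000 102.0000 102.0000 102.0000 102.0000 101.7750 92.0250 10.2000] k=[102 102 102 102 102 101 96 6]
t=3: x=[102.0000 102.0000 102.0000 102.0000 101.9250 100.7000 89.6250 12.7500] k=[102 102 102 102 100 102 95 15]
t=4: x=[102.0000 102.0000 102.0000 101.8500 100.3000 101.3250 89.5250 21.0000] k=[102 102 102 102 95 102 93 24]
t=5: x=[102.0000 102.0000 102.0000 101.4750 96.0500 100.8000 88.5000 29.1750] k=[102 102 102 97 94 99 86 26]
t=6: x=[102.0000 102.0000 101.6250 97.1500 94.6000 97.6500 82.4750 30.5000] k=[102 102 102 97 92 102 77 36]
t=7: x=[102.0000 102.0000 101.6250 97.0000 93.1250 99.3750 75.8000 39.0750] k=[102 102 102 99 95 95 77 44]
t=8: x=[102.0000 102.0000 101.7750 98.9250 95.3000 93.6500 75.8750 46.4750] k=[102 102 99 102 99 89 79 49]
t=9: x=[102.0000 101.7750 99.4500 101.5500 98.4750 89.0000 77.5000 51.2500] k=[102 102 102 102 101 93 78 54]
t=10: x=[102.0000 102.0000 102.0000 101.9250 100.4750 92.4750 77.3250 55.8000] k=[102 102 102 102 102 88 76 60]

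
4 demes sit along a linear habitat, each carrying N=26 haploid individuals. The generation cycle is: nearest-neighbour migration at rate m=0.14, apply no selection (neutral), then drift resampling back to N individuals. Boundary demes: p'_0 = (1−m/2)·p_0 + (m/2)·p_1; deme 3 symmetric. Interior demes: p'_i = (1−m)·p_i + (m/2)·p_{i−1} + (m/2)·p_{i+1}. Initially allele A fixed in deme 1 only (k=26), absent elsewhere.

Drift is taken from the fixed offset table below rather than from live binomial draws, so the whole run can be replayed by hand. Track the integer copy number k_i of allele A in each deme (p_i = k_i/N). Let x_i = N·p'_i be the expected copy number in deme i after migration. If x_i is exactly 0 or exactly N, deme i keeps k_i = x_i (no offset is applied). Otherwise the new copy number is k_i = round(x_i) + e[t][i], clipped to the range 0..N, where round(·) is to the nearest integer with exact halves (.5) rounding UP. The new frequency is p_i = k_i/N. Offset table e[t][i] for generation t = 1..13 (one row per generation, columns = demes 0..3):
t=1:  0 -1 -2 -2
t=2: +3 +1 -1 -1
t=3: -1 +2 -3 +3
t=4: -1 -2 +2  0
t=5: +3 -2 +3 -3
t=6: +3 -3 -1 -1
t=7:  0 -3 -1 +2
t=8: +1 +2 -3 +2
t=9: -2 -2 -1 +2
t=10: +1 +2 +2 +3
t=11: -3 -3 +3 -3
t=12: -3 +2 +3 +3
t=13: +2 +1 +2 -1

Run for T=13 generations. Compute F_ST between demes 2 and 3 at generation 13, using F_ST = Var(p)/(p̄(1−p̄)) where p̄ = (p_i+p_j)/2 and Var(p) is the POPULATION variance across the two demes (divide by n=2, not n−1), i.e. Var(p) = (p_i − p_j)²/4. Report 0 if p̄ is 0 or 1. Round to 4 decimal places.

0.0384

t=0: k=[0 26 0 0]
t=1: x=[1.8200 22.3600 1.8200 0.0000] k=[2 21 0 0]
t=2: x=[3.3300 18.2000 1.4700 0.0000] k=[6 19 0 0]
t=3: x=[6.9100 16.7600 1.3300 0.0000] k=[6 19 0 0]
t=4: x=[6.9100 16.7600 1.3300 0.0000] k=[6 15 3 0]
t=5: x=[6.6300 13.5300 3.6300 0.2100] k=[10 12 7 0]
t=6: x=[10.1400 11.5100 6.8600 0.4900] k=[13 9 6 0]
t=7: x=[12.7200 9.0700 5.7900 0.4200] k=[13 6 5 2]
t=8: x=[12.5100 6.4200 4.8600 2.2100] k=[14 8 2 4]
t=9: x=[13.5800 8.0000 2.5600 3.8600] k=[12 6 2 6]
t=10: x=[11.5800 6.1400 2.5600 5.7200] k=[13 8 5 9]
t=11: x=[12.6500 8.1400 5.4900 8.7200] k=[10 5 8 6]
t=12: x=[9.6500 5.5600 7.6500 6.1400] k=[7 8 11 9]
t=13: x=[7.0700 8.1400 10.6500 9.1400] k=[9 9 13 8]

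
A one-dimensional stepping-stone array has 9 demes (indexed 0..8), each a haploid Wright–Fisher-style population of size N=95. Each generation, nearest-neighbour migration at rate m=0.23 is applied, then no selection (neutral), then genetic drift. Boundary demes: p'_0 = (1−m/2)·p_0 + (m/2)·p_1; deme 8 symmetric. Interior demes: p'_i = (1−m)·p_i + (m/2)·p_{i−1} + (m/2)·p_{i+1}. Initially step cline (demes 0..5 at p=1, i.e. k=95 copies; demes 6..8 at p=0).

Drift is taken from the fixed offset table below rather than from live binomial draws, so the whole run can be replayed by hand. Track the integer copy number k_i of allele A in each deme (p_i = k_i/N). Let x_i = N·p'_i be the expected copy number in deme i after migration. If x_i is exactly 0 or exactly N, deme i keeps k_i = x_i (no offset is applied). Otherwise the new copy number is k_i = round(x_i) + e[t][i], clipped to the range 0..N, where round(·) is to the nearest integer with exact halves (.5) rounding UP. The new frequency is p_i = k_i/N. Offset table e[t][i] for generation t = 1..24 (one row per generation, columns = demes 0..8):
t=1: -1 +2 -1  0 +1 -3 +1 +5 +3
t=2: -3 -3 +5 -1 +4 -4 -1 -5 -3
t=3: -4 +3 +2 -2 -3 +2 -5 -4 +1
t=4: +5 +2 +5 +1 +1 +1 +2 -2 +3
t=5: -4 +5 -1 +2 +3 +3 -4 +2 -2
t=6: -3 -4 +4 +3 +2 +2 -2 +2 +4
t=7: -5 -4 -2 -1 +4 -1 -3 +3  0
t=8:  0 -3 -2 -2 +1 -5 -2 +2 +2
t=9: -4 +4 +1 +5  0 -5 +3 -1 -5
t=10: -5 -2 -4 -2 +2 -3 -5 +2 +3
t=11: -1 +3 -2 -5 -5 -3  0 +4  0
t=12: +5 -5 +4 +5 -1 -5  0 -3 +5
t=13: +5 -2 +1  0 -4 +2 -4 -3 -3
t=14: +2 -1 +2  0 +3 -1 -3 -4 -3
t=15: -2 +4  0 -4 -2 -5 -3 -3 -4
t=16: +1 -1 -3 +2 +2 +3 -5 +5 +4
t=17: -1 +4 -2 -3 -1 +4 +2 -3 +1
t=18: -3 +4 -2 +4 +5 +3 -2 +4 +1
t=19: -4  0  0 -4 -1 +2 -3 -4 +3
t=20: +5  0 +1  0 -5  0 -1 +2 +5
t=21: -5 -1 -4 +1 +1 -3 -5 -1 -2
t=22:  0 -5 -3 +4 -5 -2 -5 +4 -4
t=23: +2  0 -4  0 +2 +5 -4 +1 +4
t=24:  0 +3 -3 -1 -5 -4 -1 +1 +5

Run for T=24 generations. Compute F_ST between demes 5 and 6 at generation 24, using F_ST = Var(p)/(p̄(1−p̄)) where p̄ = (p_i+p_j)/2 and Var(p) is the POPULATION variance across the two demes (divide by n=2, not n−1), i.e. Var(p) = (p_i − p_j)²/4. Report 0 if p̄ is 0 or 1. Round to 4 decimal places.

t=0: k=[95 95 95 95 95 95 0 0 0]
t=1: x=[95.0000 95.0000 95.0000 95.0000 95.0000 84.0750 10.9250 0.0000 0.0000] k=[95 95 95 95 95 81 12 0 0]
t=2: x=[95.0000 95.0000 95.0000 95.0000 93.3900 74.6750 18.5550 1.3800 0.0000] k=[95 95 95 95 95 71 18 0 0]
t=3: x=[95.0000 95.0000 95.0000 95.0000 92.2400 67.6650 22.0250 2.0700 0.0000] k=[95 95 95 95 89 70 17 0 0]
t=4: x=[95.0000 95.0000 95.0000 94.3100 87.5050 66.0900 21.1400 1.9550 0.0000] k=[95 95 95 95 89 67 23 0 0]
t=5: x=[95.0000 95.0000 95.0000 94.3100 87.1600 64.4700 25.4150 2.6450 0.0000] k=[95 95 95 95 90 67 21 5 0]
t=6: x=[95.0000 95.0000 95.0000 94.4250 87.9300 64.3550 24.4500 6.2650 0.5750] k=[95 95 95 95 90 66 22 8 5]
t=7: x=[95.0000 95.0000 95.0000 94.4250 87.8150 63.7000 25.4500 9.2650 5.3450] k=[95 95 95 93 92 63 22 12 5]
t=8: x=[95.0000 95.0000 94.7700 93.1150 88.7800 61.6200 25.5650 12.3450 5.8050] k=[95 95 93 91 90 57 24 14 8]
t=9: x=[95.0000 94.7700 93.0000 91.1150 86.3200 57.0000 26.6450 14.4600 8.6900] k=[95 95 94 95 86 52 30 13 4]
t=10: x=[95.0000 94.8850 94.2300 93.8500 83.1250 53.3800 30.5750 13.9200 5.0350] k=[95 93 90 92 85 50 26 16 8]
t=11: x=[94.7700 92.8850 90.5750 90.9650 81.7800 51.2650 27.6100 16.2300 8.9200] k=[94 95 89 86 77 48 28 20 9]
t=12: x=[94.1150 94.1950 89.3450 85.3100 74.7000 49.0350 29.3800 19.6550 10.2650] k=[95 89 93 90 74 44 29 17 15]
t=13: x=[94.3100 90.1500 92.1950 88.5050 72.3900 45.7250 29.3450 18.1500 15.2300] k=[95 88 93 89 68 48 25 15 12]
t=14: x=[94.1950 89.3800 91.9650 87.0450 68.1150 47.6550 26.4950 15.8050 12.3450] k=[95 88 94 87 71 47 23 12 9]
t=15: x=[94.1950 89.4950 92.5050 85.9650 70.0800 47.0000 24.4950 12.9200 9.3450] k=[92 93 93 82 68 42 21 10 5]
t=16: x=[92.1150 92.8850 91.7350 81.6550 66.6200 42.5750 22.1500 10.6900 5.5750] k=[93 92 89 84 69 46 17 16 10]
t=17: x=[92.8850 91.7700 88.7700 82.8500 68.0800 45.3100 20.2200 15.4250 10.6900] k=[92 95 87 80 67 49 22 12 12]
t=18: x=[92.3450 93.7350 87.1150 79.3100 66.4250 47.9650 23.9550 13.1500 12.0000] k=[89 95 85 83 71 51 22 17 13]
t=19: x=[89.6900 93.1600 85.9200 81.8500 70.0800 49.9650 24.7600 17.1150 13.4600] k=[86 93 86 78 69 52 22 13 16]
t=20: x=[86.8050 91.3900 85.8850 77.8850 68.0800 50.5050 24.4150 14.3800 15.6550] k=[92 91 87 78 63 51 23 16 21]
t=21: x=[91.8850 90.6550 86.4250 77.3100 63.3450 49.1600 25.4150 17.3800 20.4250] k=[87 90 82 78 64 46 20 16 18]
t=22: x=[87.3450 88.7350 82.4600 76.8500 63.5400 45.0800 22.5300 16.6900 17.7700] k=[87 84 79 81 59 43 18 21 14]
t=23: x=[86.6550 83.7700 79.8050 78.2400 59.6900 41.9650 21.2200 19.8500 14.8050] k=[89 84 76 78 62 47 17 21 19]
t=24: x=[88.4250 83.6550 77.1500 75.9300 62.1150 45.2750 20.9100 20.3100 19.2300] k=[88 87 74 75 57 41 20 21 24]

0.0560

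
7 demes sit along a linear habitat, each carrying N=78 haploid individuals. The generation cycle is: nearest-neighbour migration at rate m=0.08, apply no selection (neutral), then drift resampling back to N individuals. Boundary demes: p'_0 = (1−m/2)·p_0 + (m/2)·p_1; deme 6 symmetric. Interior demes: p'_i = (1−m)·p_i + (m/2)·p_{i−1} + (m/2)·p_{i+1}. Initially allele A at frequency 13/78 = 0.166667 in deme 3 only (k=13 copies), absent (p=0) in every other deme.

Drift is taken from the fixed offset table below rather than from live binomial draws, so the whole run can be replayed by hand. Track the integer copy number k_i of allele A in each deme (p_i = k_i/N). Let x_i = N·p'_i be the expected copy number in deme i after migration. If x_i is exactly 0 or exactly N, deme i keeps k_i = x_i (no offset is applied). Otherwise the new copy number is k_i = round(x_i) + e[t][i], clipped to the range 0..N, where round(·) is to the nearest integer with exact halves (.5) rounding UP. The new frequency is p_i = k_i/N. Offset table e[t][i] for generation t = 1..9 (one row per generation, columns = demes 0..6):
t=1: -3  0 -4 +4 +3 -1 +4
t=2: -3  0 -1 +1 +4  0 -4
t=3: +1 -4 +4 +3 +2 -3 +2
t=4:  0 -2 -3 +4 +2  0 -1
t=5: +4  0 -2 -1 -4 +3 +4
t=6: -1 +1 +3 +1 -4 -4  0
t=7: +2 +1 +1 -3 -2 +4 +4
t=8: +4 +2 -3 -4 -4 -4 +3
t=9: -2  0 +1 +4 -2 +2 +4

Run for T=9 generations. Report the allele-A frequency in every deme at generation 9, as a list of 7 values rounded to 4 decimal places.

[0.0513, 0.0513, 0.0513, 0.1667, 0.0000, 0.0256, 0.0897]

t=0: k=[0 0 0 13 0 0 0]
t=1: x=[0.0000 0.0000 0.5200 11.9600 0.5200 0.0000 0.0000] k=[0 0 0 16 4 0 0]
t=2: x=[0.0000 0.0000 0.6400 14.8800 4.3200 0.1600 0.0000] k=[0 0 0 16 8 0 0]
t=3: x=[0.0000 0.0000 0.6400 15.0400 8.0000 0.3200 0.0000] k=[0 0 5 18 10 0 0]
t=4: x=[0.0000 0.2000 5.3200 17.1600 9.9200 0.4000 0.0000] k=[0 0 2 21 12 0 0]
t=5: x=[0.0000 0.0800 2.6800 19.8800 11.8800 0.4800 0.0000] k=[0 0 1 19 8 3 0]
t=6: x=[0.0000 0.0400 1.6800 17.8400 8.2400 3.0800 0.1200] k=[0 1 5 19 4 0 0]
t=7: x=[0.0400 1.1200 5.4000 17.8400 4.4400 0.1600 0.0000] k=[2 2 6 15 2 4 0]
t=8: x=[2.0000 2.1600 6.2000 14.1200 2.6000 3.7600 0.1600] k=[6 4 3 10 0 0 3]
t=9: x=[5.9200 4.0400 3.3200 9.3200 0.4000 0.1200 2.8800] k=[4 4 4 13 0 2 7]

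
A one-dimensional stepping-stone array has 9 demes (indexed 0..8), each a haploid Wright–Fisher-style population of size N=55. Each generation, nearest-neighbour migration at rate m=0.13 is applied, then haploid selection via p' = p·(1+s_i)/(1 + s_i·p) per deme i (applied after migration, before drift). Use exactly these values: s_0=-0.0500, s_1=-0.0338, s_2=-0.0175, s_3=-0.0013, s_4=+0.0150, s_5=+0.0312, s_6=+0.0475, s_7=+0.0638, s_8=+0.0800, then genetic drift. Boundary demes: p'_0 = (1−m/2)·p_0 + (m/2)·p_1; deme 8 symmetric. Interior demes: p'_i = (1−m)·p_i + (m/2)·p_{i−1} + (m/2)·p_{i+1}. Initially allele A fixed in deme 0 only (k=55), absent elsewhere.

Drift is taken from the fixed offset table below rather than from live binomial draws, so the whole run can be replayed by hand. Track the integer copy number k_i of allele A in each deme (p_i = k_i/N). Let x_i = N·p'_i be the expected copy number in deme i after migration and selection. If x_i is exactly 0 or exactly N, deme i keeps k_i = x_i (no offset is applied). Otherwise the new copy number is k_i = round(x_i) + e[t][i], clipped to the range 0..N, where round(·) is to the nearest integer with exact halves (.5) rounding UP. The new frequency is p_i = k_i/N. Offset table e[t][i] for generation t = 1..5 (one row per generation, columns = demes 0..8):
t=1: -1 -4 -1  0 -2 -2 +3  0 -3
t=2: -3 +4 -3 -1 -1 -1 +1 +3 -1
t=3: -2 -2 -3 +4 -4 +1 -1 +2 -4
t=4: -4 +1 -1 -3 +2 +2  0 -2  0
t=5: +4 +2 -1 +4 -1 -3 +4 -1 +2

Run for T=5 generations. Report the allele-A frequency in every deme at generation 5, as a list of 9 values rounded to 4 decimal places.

t=0: k=[55 0 0 0 0 0 0 0 0]
t=1: x=[51.2497 3.4618 0.0000 0.0000 0.0000 0.0000 0.0000 0.0000 0.0000] k=[50 0 0 0 0 0 0 0 0]
t=2: x=[46.3838 3.1464 0.0000 0.0000 0.0000 0.0000 0.0000 0.0000 0.0000] k=[43 7 0 0 0 0 0 0 0]
t=3: x=[40.1096 8.6318 0.4471 0.0000 0.0000 0.0000 0.0000 0.0000 0.0000] k=[38 7 0 0 0 0 0 0 0]
t=4: x=[35.3419 8.3144 0.4471 0.0000 0.0000 0.0000 0.0000 0.0000 0.0000] k=[31 9 0 0 0 0 0 0 0]
t=5: x=[28.8675 9.5701 0.5749 0.0000 0.0000 0.0000 0.0000 0.0000 0.0000] k=[33 12 0 0 0 0 0 0 0]

[0.6000, 0.2182, 0.0000, 0.0000, 0.0000, 0.0000, 0.0000, 0.0000, 0.0000]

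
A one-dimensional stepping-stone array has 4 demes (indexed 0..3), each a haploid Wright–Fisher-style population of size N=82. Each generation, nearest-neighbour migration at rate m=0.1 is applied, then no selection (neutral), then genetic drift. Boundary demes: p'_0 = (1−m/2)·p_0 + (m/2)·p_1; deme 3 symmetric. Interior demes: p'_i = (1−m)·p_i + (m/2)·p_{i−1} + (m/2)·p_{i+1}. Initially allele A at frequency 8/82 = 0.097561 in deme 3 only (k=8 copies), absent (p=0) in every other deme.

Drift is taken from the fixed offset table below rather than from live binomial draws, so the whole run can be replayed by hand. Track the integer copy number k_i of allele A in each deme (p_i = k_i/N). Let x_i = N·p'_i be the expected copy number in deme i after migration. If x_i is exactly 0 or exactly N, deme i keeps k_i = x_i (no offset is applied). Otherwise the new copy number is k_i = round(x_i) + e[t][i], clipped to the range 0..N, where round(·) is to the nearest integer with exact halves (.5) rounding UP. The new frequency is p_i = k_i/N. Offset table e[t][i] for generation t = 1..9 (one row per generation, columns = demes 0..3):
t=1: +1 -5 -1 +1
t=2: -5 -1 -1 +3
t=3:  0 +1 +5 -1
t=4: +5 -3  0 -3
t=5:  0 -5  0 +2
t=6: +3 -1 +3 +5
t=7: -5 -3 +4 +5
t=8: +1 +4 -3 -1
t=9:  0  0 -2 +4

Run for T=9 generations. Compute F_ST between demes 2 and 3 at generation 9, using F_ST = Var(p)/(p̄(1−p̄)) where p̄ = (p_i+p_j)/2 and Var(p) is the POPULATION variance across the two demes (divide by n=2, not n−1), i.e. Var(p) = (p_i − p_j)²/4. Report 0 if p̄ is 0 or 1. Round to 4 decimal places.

0.0488

t=0: k=[0 0 0 8]
t=1: x=[0.0000 0.0000 0.4000 7.6000] k=[0 0 0 9]
t=2: x=[0.0000 0.0000 0.4500 8.5500] k=[0 0 0 12]
t=3: x=[0.0000 0.0000 0.6000 11.4000] k=[0 0 6 10]
t=4: x=[0.0000 0.3000 5.9000 9.8000] k=[0 0 6 7]
t=5: x=[0.0000 0.3000 5.7500 6.9500] k=[0 0 6 9]
t=6: x=[0.0000 0.3000 5.8500 8.8500] k=[0 0 9 14]
t=7: x=[0.0000 0.4500 8.8000 13.7500] k=[0 0 13 19]
t=8: x=[0.0000 0.6500 12.6500 18.7000] k=[0 5 10 18]
t=9: x=[0.2500 5.0000 10.1500 17.6000] k=[0 5 8 22]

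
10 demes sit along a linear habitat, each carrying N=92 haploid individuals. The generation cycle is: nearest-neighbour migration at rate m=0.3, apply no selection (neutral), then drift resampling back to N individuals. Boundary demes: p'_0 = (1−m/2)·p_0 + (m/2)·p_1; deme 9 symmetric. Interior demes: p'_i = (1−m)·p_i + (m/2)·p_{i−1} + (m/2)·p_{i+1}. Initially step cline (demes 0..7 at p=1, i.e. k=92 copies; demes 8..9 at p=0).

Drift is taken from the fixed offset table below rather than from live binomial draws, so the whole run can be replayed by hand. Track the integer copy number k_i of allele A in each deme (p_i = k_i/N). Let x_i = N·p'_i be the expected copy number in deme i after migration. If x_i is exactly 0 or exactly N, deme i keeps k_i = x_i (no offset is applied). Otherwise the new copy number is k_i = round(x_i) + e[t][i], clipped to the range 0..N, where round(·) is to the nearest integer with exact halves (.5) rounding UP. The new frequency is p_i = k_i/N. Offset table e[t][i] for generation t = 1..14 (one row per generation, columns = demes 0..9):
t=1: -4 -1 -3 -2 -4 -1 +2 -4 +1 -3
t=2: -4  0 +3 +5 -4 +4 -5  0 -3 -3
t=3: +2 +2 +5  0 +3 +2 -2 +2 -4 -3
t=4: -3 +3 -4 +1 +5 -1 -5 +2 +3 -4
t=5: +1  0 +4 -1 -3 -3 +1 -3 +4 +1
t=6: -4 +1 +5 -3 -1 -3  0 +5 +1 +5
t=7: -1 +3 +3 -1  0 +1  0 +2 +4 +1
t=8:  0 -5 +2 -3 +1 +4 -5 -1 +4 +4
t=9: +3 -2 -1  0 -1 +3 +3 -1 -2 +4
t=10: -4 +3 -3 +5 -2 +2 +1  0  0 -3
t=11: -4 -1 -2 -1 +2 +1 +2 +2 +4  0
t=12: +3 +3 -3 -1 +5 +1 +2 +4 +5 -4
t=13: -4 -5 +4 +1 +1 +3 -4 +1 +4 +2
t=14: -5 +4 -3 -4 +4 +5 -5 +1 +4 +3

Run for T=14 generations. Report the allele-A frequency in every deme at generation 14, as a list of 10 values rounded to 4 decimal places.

t=0: k=[92 92 92 92 92 92 92 92 0 0]
t=1: x=[92.0000 92.0000 92.0000 92.0000 92.0000 92.0000 92.0000 78.2000 13.8000 0.0000] k=[92 92 92 92 92 92 92 74 15 0]
t=2: x=[92.0000 92.0000 92.0000 92.0000 92.0000 92.0000 89.3000 67.8500 21.6000 2.2500] k=[92 92 92 92 92 92 84 68 19 0]
t=3: x=[92.0000 92.0000 92.0000 92.0000 92.0000 90.8000 82.8000 63.0500 23.5000 2.8500] k=[92 92 92 92 92 92 81 65 20 0]
t=4: x=[92.0000 92.0000 92.0000 92.0000 92.0000 90.3500 80.2500 60.6500 23.7500 3.0000] k=[92 92 92 92 92 89 75 63 27 0]
t=5: x=[92.0000 92.0000 92.0000 92.0000 91.5500 87.3500 75.3000 59.4000 28.3500 4.0500] k=[92 92 92 92 89 84 76 56 32 5]
t=6: x=[92.0000 92.0000 92.0000 91.5500 88.7000 83.5500 74.2000 55.4000 31.5500 9.0500] k=[92 92 92 89 88 81 74 60 33 14]
t=7: x=[92.0000 92.0000 91.5500 89.3000 87.1000 81.0000 72.9500 58.0500 34.2000 16.8500] k=[92 92 92 88 87 82 73 60 38 18]
t=8: x=[92.0000 92.0000 91.4000 88.4500 86.4000 81.4000 72.4000 58.6500 38.3000 21.0000] k=[92 92 92 85 87 85 67 58 42 25]
t=9: x=[92.0000 92.0000 90.9500 86.3500 86.4000 82.6000 68.3500 56.9500 41.8500 27.5500] k=[92 92 90 86 85 86 71 56 40 32]
t=10: x=[92.0000 91.7000 89.7000 86.4500 85.3000 83.6000 71.0000 55.8500 41.2000 33.2000] k=[92 92 87 91 83 86 72 56 41 30]
t=11: x=[92.0000 91.2500 88.3500 89.2000 84.6500 83.4500 71.7000 56.1500 41.6000 31.6500] k=[92 90 86 88 87 84 74 58 46 32]
t=12: x=[91.7000 89.7000 86.9000 87.5500 86.7000 82.9500 73.1000 58.6000 45.7000 34.1000] k=[92 92 84 87 92 84 75 63 51 30]
t=13: x=[92.0000 90.8000 85.6500 87.3000 90.0500 83.8500 74.5500 63.0000 49.6500 33.1500] k=[92 86 90 88 91 87 71 64 54 35]
t=14: x=[91.1000 87.5000 89.1000 88.7500 89.9500 85.2000 72.3500 63.5500 52.6500 37.8500] k=[86 92 86 85 92 90 67 65 57 41]

[0.9348, 1.0000, 0.9348, 0.9239, 1.0000, 0.9783, 0.7283, 0.7065, 0.6196, 0.4457]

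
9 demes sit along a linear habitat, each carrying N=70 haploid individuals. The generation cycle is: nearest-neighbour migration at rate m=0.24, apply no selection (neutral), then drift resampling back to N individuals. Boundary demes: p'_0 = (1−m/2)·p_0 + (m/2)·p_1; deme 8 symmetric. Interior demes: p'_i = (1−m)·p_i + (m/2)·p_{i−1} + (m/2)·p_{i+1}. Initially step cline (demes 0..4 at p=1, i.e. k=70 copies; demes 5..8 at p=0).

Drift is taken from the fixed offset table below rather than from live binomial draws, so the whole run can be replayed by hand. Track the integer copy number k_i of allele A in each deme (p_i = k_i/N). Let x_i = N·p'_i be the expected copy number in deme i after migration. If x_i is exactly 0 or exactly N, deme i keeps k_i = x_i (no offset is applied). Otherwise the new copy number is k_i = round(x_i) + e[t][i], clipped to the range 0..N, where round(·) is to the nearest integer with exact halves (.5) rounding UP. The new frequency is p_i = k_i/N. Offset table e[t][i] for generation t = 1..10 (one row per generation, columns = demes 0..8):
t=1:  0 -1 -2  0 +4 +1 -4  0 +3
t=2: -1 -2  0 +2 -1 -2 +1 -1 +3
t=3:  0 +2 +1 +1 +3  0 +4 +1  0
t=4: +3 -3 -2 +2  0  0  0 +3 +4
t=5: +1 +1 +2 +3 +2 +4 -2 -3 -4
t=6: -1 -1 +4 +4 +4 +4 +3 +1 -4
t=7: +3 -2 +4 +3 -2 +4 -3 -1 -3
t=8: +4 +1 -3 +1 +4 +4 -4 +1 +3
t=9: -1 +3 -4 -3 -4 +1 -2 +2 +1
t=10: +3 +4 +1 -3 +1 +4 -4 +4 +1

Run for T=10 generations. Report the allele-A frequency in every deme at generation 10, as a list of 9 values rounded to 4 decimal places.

t=0: k=[70 70 70 70 70 0 0 0 0]
t=1: x=[70.0000 70.0000 70.0000 70.0000 61.6000 8.4000 0.0000 0.0000 0.0000] k=[70 70 70 70 66 9 0 0 0]
t=2: x=[70.0000 70.0000 70.0000 69.5200 59.6400 14.7600 1.0800 0.0000 0.0000] k=[70 70 70 70 59 13 2 0 0]
t=3: x=[70.0000 70.0000 70.0000 68.6800 54.8000 17.2000 3.0800 0.2400 0.0000] k=[70 70 70 70 58 17 7 1 0]
t=4: x=[70.0000 70.0000 70.0000 68.5600 54.5200 20.7200 7.4800 1.6000 0.1200] k=[70 70 70 70 55 21 7 5 4]
t=5: x=[70.0000 70.0000 70.0000 68.2000 52.7200 23.4000 8.4400 5.1200 4.1200] k=[70 70 70 70 55 27 6 2 0]
t=6: x=[70.0000 70.0000 70.0000 68.2000 53.4400 27.8400 8.0400 2.2400 0.2400] k=[70 70 70 70 57 32 11 3 0]
t=7: x=[70.0000 70.0000 70.0000 68.4400 55.5600 32.4800 12.5600 3.6000 0.3600] k=[70 70 70 70 54 36 10 3 0]
t=8: x=[70.0000 70.0000 70.0000 68.0800 53.7600 35.0400 12.2800 3.4800 0.3600] k=[70 70 70 69 58 39 8 4 3]
t=9: x=[70.0000 70.0000 69.8800 67.8000 57.0400 37.5600 11.2400 4.3600 3.1200] k=[70 70 66 65 53 39 9 6 4]
t=10: x=[70.0000 69.5200 66.3600 63.6800 52.7600 37.0800 12.2400 6.1200 4.2400] k=[70 70 67 61 54 41 8 10 5]

[1.0000, 1.0000, 0.9571, 0.8714, 0.7714, 0.5857, 0.1143, 0.1429, 0.0714]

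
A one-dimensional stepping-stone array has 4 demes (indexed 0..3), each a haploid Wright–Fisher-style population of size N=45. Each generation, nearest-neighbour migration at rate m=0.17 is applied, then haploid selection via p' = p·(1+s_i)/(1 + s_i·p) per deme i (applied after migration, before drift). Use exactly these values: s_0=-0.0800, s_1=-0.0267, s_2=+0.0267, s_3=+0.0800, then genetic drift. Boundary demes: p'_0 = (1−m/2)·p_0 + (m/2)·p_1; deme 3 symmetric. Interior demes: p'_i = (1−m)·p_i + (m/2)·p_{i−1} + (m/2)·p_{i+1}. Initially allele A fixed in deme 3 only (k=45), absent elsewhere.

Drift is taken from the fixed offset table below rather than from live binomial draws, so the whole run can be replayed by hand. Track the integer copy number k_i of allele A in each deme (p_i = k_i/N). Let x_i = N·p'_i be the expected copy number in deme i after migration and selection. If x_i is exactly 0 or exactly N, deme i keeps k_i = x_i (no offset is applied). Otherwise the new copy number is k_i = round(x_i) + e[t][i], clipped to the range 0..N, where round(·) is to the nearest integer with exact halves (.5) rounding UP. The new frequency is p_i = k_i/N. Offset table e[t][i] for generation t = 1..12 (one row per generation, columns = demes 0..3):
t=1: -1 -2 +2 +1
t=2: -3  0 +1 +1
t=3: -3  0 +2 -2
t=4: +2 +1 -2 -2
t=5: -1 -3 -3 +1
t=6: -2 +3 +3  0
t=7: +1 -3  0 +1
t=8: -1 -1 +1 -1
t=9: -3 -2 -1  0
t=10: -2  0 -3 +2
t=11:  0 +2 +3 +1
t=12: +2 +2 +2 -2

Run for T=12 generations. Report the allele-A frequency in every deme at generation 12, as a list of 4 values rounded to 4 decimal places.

t=0: k=[0 0 0 45]
t=1: x=[0.0000 0.0000 3.9182 41.4359] k=[0 0 6 42]
t=2: x=[0.0000 0.4965 8.7340 39.3324] k=[0 0 10 40]
t=3: x=[0.0000 0.8277 11.9296 37.9213] k=[0 1 14 36]
t=4: x=[0.0782 1.9684 15.0276 34.7518] k=[2 3 13 33]
t=5: x=[1.9253 3.6727 14.1039 32.0221] k=[1 1 11 33]
t=6: x=[0.9216 1.8026 12.2535 31.8573] k=[0 5 15 32]
t=7: x=[0.3913 5.2972 15.8646 31.2992] k=[1 2 16 32]
t=8: x=[1.0001 3.0277 16.4440 31.3818] k=[0 2 17 30]
t=9: x=[0.1564 3.0277 17.1085 29.6819] k=[0 1 16 30]
t=10: x=[0.0782 2.1343 16.1871 29.5988] k=[0 2 13 32]
t=11: x=[0.1564 2.6956 13.9322 31.1340] k=[0 5 17 32]
t=12: x=[0.3913 5.4638 17.5362 31.4643] k=[2 7 20 29]

[0.0444, 0.1556, 0.4444, 0.6444]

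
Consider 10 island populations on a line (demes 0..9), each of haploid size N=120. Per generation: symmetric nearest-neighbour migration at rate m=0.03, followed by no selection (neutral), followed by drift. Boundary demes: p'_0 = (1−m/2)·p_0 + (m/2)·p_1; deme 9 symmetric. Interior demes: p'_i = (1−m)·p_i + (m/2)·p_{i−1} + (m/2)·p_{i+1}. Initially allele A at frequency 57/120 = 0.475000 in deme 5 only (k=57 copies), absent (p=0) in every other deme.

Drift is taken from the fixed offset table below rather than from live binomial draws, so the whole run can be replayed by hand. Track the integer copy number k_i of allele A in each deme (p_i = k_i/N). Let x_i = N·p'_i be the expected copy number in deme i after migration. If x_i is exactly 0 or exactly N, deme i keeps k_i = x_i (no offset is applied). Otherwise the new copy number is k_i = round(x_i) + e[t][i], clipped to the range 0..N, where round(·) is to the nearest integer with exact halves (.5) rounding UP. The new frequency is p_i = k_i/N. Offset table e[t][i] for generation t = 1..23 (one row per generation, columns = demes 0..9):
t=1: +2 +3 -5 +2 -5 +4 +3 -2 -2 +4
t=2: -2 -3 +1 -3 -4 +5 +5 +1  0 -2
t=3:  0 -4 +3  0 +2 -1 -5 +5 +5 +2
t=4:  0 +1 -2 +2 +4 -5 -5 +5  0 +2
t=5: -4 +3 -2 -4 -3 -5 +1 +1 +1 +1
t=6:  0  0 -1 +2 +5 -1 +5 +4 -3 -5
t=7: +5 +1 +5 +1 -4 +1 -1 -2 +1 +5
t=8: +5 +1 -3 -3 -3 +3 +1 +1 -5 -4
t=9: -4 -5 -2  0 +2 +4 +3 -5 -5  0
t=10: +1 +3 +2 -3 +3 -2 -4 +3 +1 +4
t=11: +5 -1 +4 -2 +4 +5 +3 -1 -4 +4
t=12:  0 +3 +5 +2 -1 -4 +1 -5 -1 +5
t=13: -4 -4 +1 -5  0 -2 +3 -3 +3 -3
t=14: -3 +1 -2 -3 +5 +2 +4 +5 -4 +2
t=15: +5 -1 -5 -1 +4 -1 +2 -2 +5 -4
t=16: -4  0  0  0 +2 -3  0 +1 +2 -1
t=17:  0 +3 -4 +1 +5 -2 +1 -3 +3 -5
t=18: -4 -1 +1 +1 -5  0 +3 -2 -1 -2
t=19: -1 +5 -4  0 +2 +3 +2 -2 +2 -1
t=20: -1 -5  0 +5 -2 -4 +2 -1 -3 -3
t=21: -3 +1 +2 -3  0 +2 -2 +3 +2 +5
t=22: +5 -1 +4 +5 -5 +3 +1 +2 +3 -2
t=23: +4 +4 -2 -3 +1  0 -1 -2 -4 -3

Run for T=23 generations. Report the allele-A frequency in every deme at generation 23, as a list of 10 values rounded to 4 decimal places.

[0.0750, 0.0500, 0.0333, 0.0500, 0.1750, 0.3333, 0.2667, 0.0417, 0.0750, 0.0000]

t=0: k=[0 0 0 0 0 57 0 0 0 0]
t=1: x=[0.0000 0.0000 0.0000 0.0000 0.8550 55.2900 0.8550 0.0000 0.0000 0.0000] k=[0 0 0 0 0 59 4 0 0 0]
t=2: x=[0.0000 0.0000 0.0000 0.0000 0.8850 57.2900 4.7650 0.0600 0.0000 0.0000] k=[0 0 0 0 0 62 10 1 0 0]
t=3: x=[0.0000 0.0000 0.0000 0.0000 0.9300 60.2900 10.6450 1.1200 0.0150 0.0000] k=[0 0 0 0 3 59 6 6 5 0]
t=4: x=[0.0000 0.0000 0.0000 0.0450 3.7950 57.3650 6.7950 5.9850 4.9400 0.0750] k=[0 0 0 2 8 52 2 11 5 2]
t=5: x=[0.0000 0.0000 0.0300 2.0600 8.5700 50.5900 2.8850 10.7750 5.0450 2.0450] k=[0 0 0 0 6 46 4 12 6 3]
t=6: x=[0.0000 0.0000 0.0000 0.0900 6.5100 44.7700 4.7500 11.7900 6.0450 3.0450] k=[0 0 0 2 12 44 10 16 3 0]
t=7: x=[0.0000 0.0000 0.0300 2.1200 12.3300 43.0100 10.6000 15.7150 3.1500 0.0450] k=[0 0 5 3 8 44 10 14 4 5]
t=8: x=[0.0000 0.0750 4.8950 3.1050 8.4650 42.9500 10.5700 13.7900 4.1650 4.9850] k=[0 1 2 0 5 46 12 15 0 1]
t=9: x=[0.0150 1.0000 1.9550 0.1050 5.5400 44.8750 12.5550 14.7300 0.2400 0.9850] k=[0 0 0 0 8 49 16 10 0 1]
t=10: x=[0.0000 0.0000 0.0000 0.1200 8.4950 47.8900 16.4050 9.9400 0.1650 0.9850] k=[0 0 0 0 11 46 12 13 1 5]
t=11: x=[0.0000 0.0000 0.0000 0.1650 11.3600 44.9650 12.5250 12.8050 1.2400 4.9400] k=[0 0 0 0 15 50 16 12 0 9]
t=12: x=[0.0000 0.0000 0.0000 0.2250 15.3000 48.9650 16.4500 11.8800 0.3150 8.8650] k=[0 0 0 2 14 45 17 7 0 14]
t=13: x=[0.0000 0.0000 0.0300 2.1500 14.2850 44.1150 17.2700 7.0450 0.3150 13.7900] k=[0 0 1 0 14 42 20 4 3 11]
t=14: x=[0.0000 0.0150 0.9700 0.2250 14.2100 41.2500 20.0900 4.2250 3.1350 10.8800] k=[0 1 0 0 19 43 24 9 0 13]
t=15: x=[0.0150 0.9700 0.0150 0.2850 19.0750 42.3550 24.0600 9.0900 0.3300 12.8050] k=[5 0 0 0 23 41 26 7 5 9]
t=16: x=[4.9250 0.0750 0.0000 0.3450 22.9250 40.5050 25.9400 7.2550 5.0900 8.9400] k=[1 0 0 0 25 38 26 8 7 8]
t=17: x=[0.9850 0.0150 0.0000 0.3750 24.8200 37.6250 25.9100 8.2550 7.0300 7.9850] k=[1 3 0 1 30 36 27 5 10 3]
t=18: x=[1.0300 2.9250 0.0600 1.4200 29.6550 35.7750 26.8050 5.4050 9.8200 3.1050] k=[0 2 1 2 25 36 30 3 9 1]
t=19: x=[0.0300 1.9550 1.0300 2.3300 24.8200 35.7450 29.6850 3.4950 8.7900 1.1200] k=[0 7 0 2 27 39 32 1 11 0]
t=20: x=[0.1050 6.7900 0.1350 2.3450 26.8050 38.7150 31.6400 1.6150 10.6850 0.1650] k=[0 2 0 7 25 35 34 1 8 0]
t=21: x=[0.0300 1.9400 0.1350 7.1650 24.8800 34.8350 33.5200 1.6000 7.7750 0.1200] k=[0 3 2 4 25 37 32 5 10 5]
t=22: x=[0.0450 2.9400 2.0450 4.2850 24.8650 36.7450 31.6700 5.4800 9.8500 5.0750] k=[5 2 6 9 20 40 33 7 13 3]
t=23: x=[4.9550 2.1050 5.9850 9.1200 20.1350 39.5950 32.7150 7.4800 12.7600 3.1500] k=[9 6 4 6 21 40 32 5 9 0]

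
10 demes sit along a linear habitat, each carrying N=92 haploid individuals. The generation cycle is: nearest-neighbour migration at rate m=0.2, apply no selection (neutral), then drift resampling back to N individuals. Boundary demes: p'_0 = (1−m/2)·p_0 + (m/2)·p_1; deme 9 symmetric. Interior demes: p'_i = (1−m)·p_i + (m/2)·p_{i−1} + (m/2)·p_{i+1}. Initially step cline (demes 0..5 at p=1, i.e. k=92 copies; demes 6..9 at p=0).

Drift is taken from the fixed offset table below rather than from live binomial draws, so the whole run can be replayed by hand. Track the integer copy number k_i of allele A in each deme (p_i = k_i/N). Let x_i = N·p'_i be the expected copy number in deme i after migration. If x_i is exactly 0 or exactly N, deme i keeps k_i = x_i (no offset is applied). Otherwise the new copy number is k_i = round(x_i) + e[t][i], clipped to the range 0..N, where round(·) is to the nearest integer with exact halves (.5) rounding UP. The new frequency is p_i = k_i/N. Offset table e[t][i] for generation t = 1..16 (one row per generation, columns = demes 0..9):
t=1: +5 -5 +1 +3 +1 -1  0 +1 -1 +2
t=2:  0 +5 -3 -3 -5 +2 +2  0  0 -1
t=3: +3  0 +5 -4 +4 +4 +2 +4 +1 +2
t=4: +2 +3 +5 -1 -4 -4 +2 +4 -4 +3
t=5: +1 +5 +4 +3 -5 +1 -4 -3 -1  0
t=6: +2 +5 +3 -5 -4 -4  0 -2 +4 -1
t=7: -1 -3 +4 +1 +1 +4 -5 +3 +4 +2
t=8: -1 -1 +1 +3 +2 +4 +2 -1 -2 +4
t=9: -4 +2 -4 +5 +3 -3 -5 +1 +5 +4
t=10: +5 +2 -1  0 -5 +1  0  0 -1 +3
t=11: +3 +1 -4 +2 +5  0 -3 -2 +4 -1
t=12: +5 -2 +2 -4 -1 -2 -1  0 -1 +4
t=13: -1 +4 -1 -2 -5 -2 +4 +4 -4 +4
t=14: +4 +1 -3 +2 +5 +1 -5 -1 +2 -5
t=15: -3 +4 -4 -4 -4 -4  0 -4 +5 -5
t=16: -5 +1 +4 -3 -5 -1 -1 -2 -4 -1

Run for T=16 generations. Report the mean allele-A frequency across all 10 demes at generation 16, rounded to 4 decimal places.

t=0: k=[92 92 92 92 92 92 0 0 0 0]
t=1: x=[92.0000 92.0000 92.0000 92.0000 92.0000 82.8000 9.2000 0.0000 0.0000 0.0000] k=[92 92 92 92 92 82 9 0 0 0]
t=2: x=[92.0000 92.0000 92.0000 92.0000 91.0000 75.7000 15.4000 0.9000 0.0000 0.0000] k=[92 92 92 92 86 78 17 1 0 0]
t=3: x=[92.0000 92.0000 92.0000 91.4000 85.8000 72.7000 21.5000 2.5000 0.1000 0.0000] k=[92 92 92 87 90 77 24 7 1 0]
t=4: x=[92.0000 92.0000 91.5000 87.8000 88.4000 73.0000 27.6000 8.1000 1.5000 0.1000] k=[92 92 92 87 84 69 30 12 0 3]
t=5: x=[92.0000 92.0000 91.5000 87.2000 82.8000 66.6000 32.1000 12.6000 1.5000 2.7000] k=[92 92 92 90 78 68 28 10 1 3]
t=6: x=[92.0000 92.0000 91.8000 89.0000 78.2000 65.0000 30.2000 10.9000 2.1000 2.8000] k=[92 92 92 84 74 61 30 9 6 2]
t=7: x=[92.0000 92.0000 91.2000 83.8000 73.7000 59.2000 31.0000 10.8000 5.9000 2.4000] k=[92 92 92 85 75 63 26 14 10 4]
t=8: x=[92.0000 92.0000 91.3000 84.7000 74.8000 60.5000 28.5000 14.8000 9.8000 4.6000] k=[92 92 92 88 77 65 31 14 8 9]
t=9: x=[92.0000 92.0000 91.6000 87.3000 76.9000 62.8000 32.7000 15.1000 8.7000 8.9000] k=[92 92 88 92 80 60 28 16 14 13]
t=10: x=[92.0000 91.6000 88.8000 90.4000 79.2000 58.8000 30.0000 17.0000 14.1000 13.1000] k=[92 92 88 90 74 60 30 17 13 16]
t=11: x=[92.0000 91.6000 88.6000 88.2000 74.2000 58.4000 31.7000 17.9000 13.7000 15.7000] k=[92 92 85 90 79 58 29 16 18 15]
t=12: x=[92.0000 91.3000 86.2000 88.4000 78.0000 57.2000 30.6000 17.5000 17.5000 15.3000] k=[92 89 88 84 77 55 30 18 17 19]
t=13: x=[91.7000 89.2000 87.7000 83.7000 75.5000 54.7000 31.3000 19.1000 17.3000 18.8000] k=[91 92 87 82 71 53 35 23 13 23]
t=14: x=[91.1000 91.4000 87.0000 81.4000 70.3000 53.0000 35.6000 23.2000 15.0000 22.0000] k=[92 92 84 83 75 54 31 22 17 17]
t=15: x=[92.0000 91.2000 84.7000 82.3000 73.7000 53.8000 32.4000 22.4000 17.5000 17.0000] k=[92 92 81 78 70 50 32 18 23 12]
t=16: x=[92.0000 90.9000 81.8000 77.5000 68.8000 50.2000 32.4000 19.9000 21.4000 13.1000] k=[92 92 86 75 64 49 31 18 17 12]

0.5826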